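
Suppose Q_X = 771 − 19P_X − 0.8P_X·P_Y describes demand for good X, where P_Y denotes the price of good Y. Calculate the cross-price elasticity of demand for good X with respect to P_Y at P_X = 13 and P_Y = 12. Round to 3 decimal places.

-0.313

At P_X = 13 and P_Y = 12: Q_X = 399.2.
∂Q_X/∂P_Y = -0.8P_X = -0.8(13) = -10.4000.
ε = (∂Q_X/∂P_Y)(P_Y/Q_X) = -10.4000 × (12/399.2) ≈ -0.313.
ε < 0: complements.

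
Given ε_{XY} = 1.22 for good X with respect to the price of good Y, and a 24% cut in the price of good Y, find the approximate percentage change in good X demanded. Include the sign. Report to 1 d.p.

%ΔQ ≈ ε × %ΔP of good Y = 1.22 × (-24%) = -29.3%.

-29.3%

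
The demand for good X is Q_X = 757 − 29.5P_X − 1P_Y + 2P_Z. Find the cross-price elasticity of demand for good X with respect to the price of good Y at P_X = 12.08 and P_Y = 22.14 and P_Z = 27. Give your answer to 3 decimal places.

-0.051

At P_X = 12.08 and P_Y = 22.14 and P_Z = 27: Q_X = 432.5.
∂Q_X/∂P_Y = -1.
ε = (∂Q_X/∂P_Y)(P_Y/Q_X) = -1 × (22.14/432.5) ≈ -0.051.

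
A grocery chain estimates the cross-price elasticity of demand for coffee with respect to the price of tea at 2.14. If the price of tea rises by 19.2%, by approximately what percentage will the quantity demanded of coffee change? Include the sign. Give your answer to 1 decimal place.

%ΔQ ≈ ε × %ΔP of tea = 2.14 × (19.2%) = 41.1%.
Demand for coffee rises by about 41.1%.

41.1%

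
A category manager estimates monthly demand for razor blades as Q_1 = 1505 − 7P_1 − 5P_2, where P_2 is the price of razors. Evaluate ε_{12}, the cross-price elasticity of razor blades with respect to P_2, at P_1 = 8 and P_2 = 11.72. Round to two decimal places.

At P_1 = 8 and P_2 = 11.72: Q_1 = 1390.4.
∂Q_1/∂P_2 = -5.
ε = (∂Q_1/∂P_2)(P_2/Q_1) = -5 × (11.72/1390.4) ≈ -0.04.

-0.04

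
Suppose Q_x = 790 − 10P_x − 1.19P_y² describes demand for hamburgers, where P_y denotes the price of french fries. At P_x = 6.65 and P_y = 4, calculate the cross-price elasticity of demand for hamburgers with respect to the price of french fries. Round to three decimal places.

At P_x = 6.65 and P_y = 4: Q_x = 704.46.
∂Q_x/∂P_y = -2.38P_y = -2.38(4) = -9.5200.
ε = (∂Q_x/∂P_y)(P_y/Q_x) = -9.5200 × (4/704.46) ≈ -0.054.
ε < 0: complements.

-0.054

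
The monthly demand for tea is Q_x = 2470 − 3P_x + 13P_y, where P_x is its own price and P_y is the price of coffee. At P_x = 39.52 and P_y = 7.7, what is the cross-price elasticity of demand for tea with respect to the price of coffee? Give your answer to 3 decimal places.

0.041

At P_x = 39.52 and P_y = 7.7: Q_x = 2451.54.
∂Q_x/∂P_y = 13.
ε = (∂Q_x/∂P_y)(P_y/Q_x) = 13 × (7.7/2451.54) ≈ 0.041.
Since ε > 0, tea and coffee are substitutes.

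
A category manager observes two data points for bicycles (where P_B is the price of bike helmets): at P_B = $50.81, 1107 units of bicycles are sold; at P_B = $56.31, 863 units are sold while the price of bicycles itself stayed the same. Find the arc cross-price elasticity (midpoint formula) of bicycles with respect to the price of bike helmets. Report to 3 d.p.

ΔQ_A = 863 − 1107 = -244; ΔP_B = 56.31 − 50.81 = 5.5.
Midpoints: Q̄_A = 985.0, P̄_B = 53.56.
ε = (ΔQ_A/Q̄_A)/(ΔP_B/P̄_B) = (-244/985.0)/(5.5/53.56) ≈ -2.412.

-2.412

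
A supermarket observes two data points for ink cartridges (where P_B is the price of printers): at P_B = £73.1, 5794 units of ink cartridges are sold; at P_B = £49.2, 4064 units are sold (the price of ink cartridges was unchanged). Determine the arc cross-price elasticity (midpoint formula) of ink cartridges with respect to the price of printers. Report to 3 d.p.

0.898

ΔQ_A = 4064 − 5794 = -1730; ΔP_B = 49.2 − 73.1 = -23.9.
Midpoints: Q̄_A = 4929.0, P̄_B = 61.15.
ε = (ΔQ_A/Q̄_A)/(ΔP_B/P̄_B) = (-1730/4929.0)/(-23.9/61.15) ≈ 0.898.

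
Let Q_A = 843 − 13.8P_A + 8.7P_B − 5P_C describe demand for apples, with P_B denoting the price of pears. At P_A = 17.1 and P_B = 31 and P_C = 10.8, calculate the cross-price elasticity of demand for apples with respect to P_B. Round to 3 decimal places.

At P_A = 17.1 and P_B = 31 and P_C = 10.8: Q_A = 822.72.
∂Q_A/∂P_B = 8.7.
ε = (∂Q_A/∂P_B)(P_B/Q_A) = 8.7 × (31/822.72) ≈ 0.328.
Since ε > 0, apples and pears are substitutes.

0.328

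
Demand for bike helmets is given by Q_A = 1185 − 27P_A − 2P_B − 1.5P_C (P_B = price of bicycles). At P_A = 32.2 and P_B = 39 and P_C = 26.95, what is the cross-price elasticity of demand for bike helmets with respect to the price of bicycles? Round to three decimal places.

-0.396

At P_A = 32.2 and P_B = 39 and P_C = 26.95: Q_A = 197.175.
∂Q_A/∂P_B = -2.
ε = (∂Q_A/∂P_B)(P_B/Q_A) = -2 × (39/197.175) ≈ -0.396.
Since ε < 0, bike helmets and bicycles are complements.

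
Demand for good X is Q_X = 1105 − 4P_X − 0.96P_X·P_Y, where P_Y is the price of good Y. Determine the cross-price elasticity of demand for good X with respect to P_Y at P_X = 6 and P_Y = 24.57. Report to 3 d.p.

-0.151

At P_X = 6 and P_Y = 24.57: Q_X = 939.477.
∂Q_X/∂P_Y = -0.96P_X = -0.96(6) = -5.7600.
ε = (∂Q_X/∂P_Y)(P_Y/Q_X) = -5.7600 × (24.57/939.477) ≈ -0.151.
ε < 0: complements.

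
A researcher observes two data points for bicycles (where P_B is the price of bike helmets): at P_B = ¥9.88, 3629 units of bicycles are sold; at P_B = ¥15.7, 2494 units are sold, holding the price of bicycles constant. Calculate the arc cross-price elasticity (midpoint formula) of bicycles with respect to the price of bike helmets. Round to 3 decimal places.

ΔQ_A = 2494 − 3629 = -1135; ΔP_B = 15.7 − 9.88 = 5.82.
Midpoints: Q̄_A = 3061.5, P̄_B = 12.79.
ε = (ΔQ_A/Q̄_A)/(ΔP_B/P̄_B) = (-1135/3061.5)/(5.82/12.79) ≈ -0.815.
ε < 0: bicycles and bike helmets are complements.

-0.815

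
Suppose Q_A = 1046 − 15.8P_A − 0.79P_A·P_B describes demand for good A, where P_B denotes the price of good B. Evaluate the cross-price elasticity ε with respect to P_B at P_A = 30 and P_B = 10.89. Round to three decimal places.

At P_A = 30 and P_B = 10.89: Q_A = 313.907.
∂Q_A/∂P_B = -0.79P_A = -0.79(30) = -23.7000.
ε = (∂Q_A/∂P_B)(P_B/Q_A) = -23.7000 × (10.89/313.907) ≈ -0.822.
ε < 0: complements.

-0.822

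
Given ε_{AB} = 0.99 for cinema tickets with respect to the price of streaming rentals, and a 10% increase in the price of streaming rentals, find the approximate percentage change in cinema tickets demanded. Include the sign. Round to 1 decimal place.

%ΔQ ≈ ε × %ΔP of streaming rentals = 0.99 × (10%) = 9.9%.

9.9%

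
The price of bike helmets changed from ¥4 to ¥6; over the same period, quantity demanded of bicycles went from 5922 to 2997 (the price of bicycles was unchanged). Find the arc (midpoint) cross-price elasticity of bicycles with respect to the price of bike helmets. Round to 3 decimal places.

-1.640

ΔQ_A = 2997 − 5922 = -2925; ΔP_B = 6 − 4 = 2.
Midpoints: Q̄_A = 4459.5, P̄_B = 5.00.
ε = (ΔQ_A/Q̄_A)/(ΔP_B/P̄_B) = (-2925/4459.5)/(2/5.00) ≈ -1.640.
ε < 0: bicycles and bike helmets are complements.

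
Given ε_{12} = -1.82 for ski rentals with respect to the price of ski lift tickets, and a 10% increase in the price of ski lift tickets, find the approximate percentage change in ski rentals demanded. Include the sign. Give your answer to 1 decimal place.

%ΔQ ≈ ε × %ΔP of ski lift tickets = -1.82 × (10%) = -18.2%.

-18.2%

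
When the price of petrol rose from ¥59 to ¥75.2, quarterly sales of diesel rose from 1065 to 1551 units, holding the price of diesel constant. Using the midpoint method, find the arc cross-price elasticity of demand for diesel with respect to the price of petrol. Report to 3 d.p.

1.539

ΔQ_A = 1551 − 1065 = 486; ΔP_B = 75.2 − 59 = 16.2.
Midpoints: Q̄_A = 1308.0, P̄_B = 67.10.
ε = (ΔQ_A/Q̄_A)/(ΔP_B/P̄_B) = (486/1308.0)/(16.2/67.10) ≈ 1.539.
ε > 0: diesel and petrol are substitutes.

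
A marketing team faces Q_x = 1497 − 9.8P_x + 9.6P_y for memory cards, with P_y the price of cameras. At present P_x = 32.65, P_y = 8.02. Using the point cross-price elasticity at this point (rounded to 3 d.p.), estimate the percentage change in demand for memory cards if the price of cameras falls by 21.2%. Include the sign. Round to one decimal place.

At P_x = 32.65, P_y = 8.02: Q_x = 1254.022.
∂Q_x/∂P_y = 9.6.
ε = (∂Q_x/∂P_y)(P_y/Q_x) = 9.6000 × 8.02/1254.022 ≈ 0.061.
%ΔQ_x ≈ ε × %ΔP_y = 0.061 × (-21.2%) = -1.3%.

-1.3%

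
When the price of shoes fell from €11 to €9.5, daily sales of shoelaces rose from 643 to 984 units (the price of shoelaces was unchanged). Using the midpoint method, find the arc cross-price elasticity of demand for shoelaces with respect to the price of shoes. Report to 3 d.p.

-2.864

ΔQ_A = 984 − 643 = 341; ΔP_B = 9.5 − 11 = -1.5.
Midpoints: Q̄_A = 813.5, P̄_B = 10.25.
ε = (ΔQ_A/Q̄_A)/(ΔP_B/P̄_B) = (341/813.5)/(-1.5/10.25) ≈ -2.864.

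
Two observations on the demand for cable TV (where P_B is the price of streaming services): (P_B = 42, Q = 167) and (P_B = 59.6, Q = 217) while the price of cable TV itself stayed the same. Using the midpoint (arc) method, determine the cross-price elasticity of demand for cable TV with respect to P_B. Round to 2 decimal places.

0.75

ΔQ_A = 217 − 167 = 50; ΔP_B = 59.6 − 42 = 17.6.
Midpoints: Q̄_A = 192.0, P̄_B = 50.80.
ε = (ΔQ_A/Q̄_A)/(ΔP_B/P̄_B) = (50/192.0)/(17.6/50.80) ≈ 0.75.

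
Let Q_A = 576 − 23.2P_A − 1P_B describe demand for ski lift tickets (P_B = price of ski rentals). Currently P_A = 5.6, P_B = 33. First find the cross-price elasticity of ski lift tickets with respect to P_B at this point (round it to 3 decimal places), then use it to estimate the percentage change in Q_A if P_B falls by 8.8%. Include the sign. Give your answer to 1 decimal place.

At P_A = 5.6, P_B = 33: Q_A = 413.08.
∂Q_A/∂P_B = -1.
ε = (∂Q_A/∂P_B)(P_B/Q_A) = -1.0000 × 33/413.08 ≈ -0.080.
%ΔQ_A ≈ ε × %ΔP_B = -0.080 × (-8.8%) = 0.7%.

0.7%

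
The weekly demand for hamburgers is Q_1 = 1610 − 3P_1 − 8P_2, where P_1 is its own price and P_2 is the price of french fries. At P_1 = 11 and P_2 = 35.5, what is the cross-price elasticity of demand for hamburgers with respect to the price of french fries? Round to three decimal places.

At P_1 = 11 and P_2 = 35.5: Q_1 = 1293.
∂Q_1/∂P_2 = -8.
ε = (∂Q_1/∂P_2)(P_2/Q_1) = -8 × (35.5/1293) ≈ -0.220.
Since ε < 0, hamburgers and french fries are complements.

-0.220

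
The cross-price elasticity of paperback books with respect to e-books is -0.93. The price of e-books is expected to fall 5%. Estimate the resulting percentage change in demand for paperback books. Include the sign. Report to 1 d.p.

4.7%

%ΔQ ≈ ε × %ΔP of e-books = -0.93 × (-5%) = 4.7%.
Demand for paperback books rises by about 4.7%.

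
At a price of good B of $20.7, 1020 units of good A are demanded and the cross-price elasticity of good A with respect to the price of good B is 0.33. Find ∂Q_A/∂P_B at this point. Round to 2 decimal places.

ε = (∂Q_A/∂P_B)·(P_B/Q_A) ⇒ ∂Q_A/∂P_B = ε·Q_A/P_B = 0.33 × 1020/20.7 ≈ 16.26.

16.26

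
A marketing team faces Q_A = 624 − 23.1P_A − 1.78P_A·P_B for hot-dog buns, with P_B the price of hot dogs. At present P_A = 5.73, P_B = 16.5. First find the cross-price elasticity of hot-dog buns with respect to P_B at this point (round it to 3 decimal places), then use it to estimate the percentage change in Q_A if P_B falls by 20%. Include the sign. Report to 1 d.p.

10.4%

At P_A = 5.73, P_B = 16.5: Q_A = 323.347.
∂Q_A/∂P_B = -1.78P_A = -10.1994.
ε = (∂Q_A/∂P_B)(P_B/Q_A) = -10.1994 × 16.5/323.347 ≈ -0.520.
%ΔQ_A ≈ ε × %ΔP_B = -0.520 × (-20%) = 10.4%.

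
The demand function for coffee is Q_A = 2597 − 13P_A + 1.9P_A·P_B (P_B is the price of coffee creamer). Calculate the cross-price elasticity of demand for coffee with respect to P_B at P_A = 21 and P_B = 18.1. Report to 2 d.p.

0.24

At P_A = 21 and P_B = 18.1: Q_A = 3046.19.
∂Q_A/∂P_B = 1.9P_A = 1.9(21) = 39.9000.
ε = (∂Q_A/∂P_B)(P_B/Q_A) = 39.9000 × (18.1/3046.19) ≈ 0.24.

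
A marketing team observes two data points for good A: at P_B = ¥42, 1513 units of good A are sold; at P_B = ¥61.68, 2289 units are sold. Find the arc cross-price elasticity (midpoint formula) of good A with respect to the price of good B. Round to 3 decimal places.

ΔQ_A = 2289 − 1513 = 776; ΔP_B = 61.68 − 42 = 19.68.
Midpoints: Q̄_A = 1901.0, P̄_B = 51.84.
ε = (ΔQ_A/Q̄_A)/(ΔP_B/P̄_B) = (776/1901.0)/(19.68/51.84) ≈ 1.075.
ε > 0: good A and good B are substitutes.

1.075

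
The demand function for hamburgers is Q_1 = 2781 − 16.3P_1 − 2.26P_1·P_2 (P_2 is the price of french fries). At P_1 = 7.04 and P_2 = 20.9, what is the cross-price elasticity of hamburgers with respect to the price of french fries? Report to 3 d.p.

At P_1 = 7.04 and P_2 = 20.9: Q_1 = 2333.721.
∂Q_1/∂P_2 = -2.26P_1 = -2.26(7.04) = -15.9104.
ε = (∂Q_1/∂P_2)(P_2/Q_1) = -15.9104 × (20.9/2333.721) ≈ -0.142.
ε < 0: complements.

-0.142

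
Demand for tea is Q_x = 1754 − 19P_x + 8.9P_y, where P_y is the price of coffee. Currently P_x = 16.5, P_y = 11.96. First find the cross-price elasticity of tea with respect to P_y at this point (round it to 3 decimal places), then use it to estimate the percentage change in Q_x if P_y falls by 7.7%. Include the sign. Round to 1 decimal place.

At P_x = 16.5, P_y = 11.96: Q_x = 1546.944.
∂Q_x/∂P_y = 8.9.
ε = (∂Q_x/∂P_y)(P_y/Q_x) = 8.9000 × 11.96/1546.944 ≈ 0.069.
%ΔQ_x ≈ ε × %ΔP_y = 0.069 × (-7.7%) = -0.5%.

-0.5%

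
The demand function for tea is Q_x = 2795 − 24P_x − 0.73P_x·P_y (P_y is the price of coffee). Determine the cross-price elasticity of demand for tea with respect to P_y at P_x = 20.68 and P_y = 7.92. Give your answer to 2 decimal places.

At P_x = 20.68 and P_y = 7.92: Q_x = 2179.117.
∂Q_x/∂P_y = -0.73P_x = -0.73(20.68) = -15.0964.
ε = (∂Q_x/∂P_y)(P_y/Q_x) = -15.0964 × (7.92/2179.117) ≈ -0.05.

-0.05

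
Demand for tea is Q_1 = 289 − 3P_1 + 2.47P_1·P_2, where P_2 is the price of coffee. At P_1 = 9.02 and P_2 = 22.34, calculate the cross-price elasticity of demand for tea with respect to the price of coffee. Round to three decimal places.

At P_1 = 9.02 and P_2 = 22.34: Q_1 = 759.662.
∂Q_1/∂P_2 = 2.47P_1 = 2.47(9.02) = 22.2794.
ε = (∂Q_1/∂P_2)(P_2/Q_1) = 22.2794 × (22.34/759.662) ≈ 0.655.

0.655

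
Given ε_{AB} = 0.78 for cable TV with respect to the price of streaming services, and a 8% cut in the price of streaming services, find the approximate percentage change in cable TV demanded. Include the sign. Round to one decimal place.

-6.2%

%ΔQ ≈ ε × %ΔP of streaming services = 0.78 × (-8%) = -6.2%.
Demand for cable TV falls by about 6.2%.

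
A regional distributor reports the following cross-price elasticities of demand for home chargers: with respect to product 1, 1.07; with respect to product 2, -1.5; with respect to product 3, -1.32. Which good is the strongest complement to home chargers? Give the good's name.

product 2

Complements have ε < 0. The most negative value is -1.5 (product 2).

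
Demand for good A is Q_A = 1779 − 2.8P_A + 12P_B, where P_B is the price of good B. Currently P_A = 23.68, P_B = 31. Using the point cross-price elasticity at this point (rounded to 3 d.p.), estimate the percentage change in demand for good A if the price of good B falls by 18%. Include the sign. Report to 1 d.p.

-3.2%

At P_A = 23.68, P_B = 31: Q_A = 2084.696.
∂Q_A/∂P_B = 12.
ε = (∂Q_A/∂P_B)(P_B/Q_A) = 12.0000 × 31/2084.696 ≈ 0.178.
%ΔQ_A ≈ ε × %ΔP_B = 0.178 × (-18%) = -3.2%.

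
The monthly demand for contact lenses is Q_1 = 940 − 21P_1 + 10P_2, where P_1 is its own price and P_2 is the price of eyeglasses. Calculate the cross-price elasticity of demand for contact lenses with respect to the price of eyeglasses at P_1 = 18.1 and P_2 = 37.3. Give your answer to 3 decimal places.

0.400

At P_1 = 18.1 and P_2 = 37.3: Q_1 = 932.9.
∂Q_1/∂P_2 = 10.
ε = (∂Q_1/∂P_2)(P_2/Q_1) = 10 × (37.3/932.9) ≈ 0.400.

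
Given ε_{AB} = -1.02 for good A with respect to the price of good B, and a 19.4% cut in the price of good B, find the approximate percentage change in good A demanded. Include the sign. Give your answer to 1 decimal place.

19.8%

%ΔQ ≈ ε × %ΔP of good B = -1.02 × (-19.4%) = 19.8%.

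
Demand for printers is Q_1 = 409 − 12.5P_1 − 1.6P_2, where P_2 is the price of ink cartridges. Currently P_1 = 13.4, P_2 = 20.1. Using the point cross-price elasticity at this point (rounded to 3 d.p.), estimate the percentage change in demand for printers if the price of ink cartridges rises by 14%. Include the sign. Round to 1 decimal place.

-2.2%

At P_1 = 13.4, P_2 = 20.1: Q_1 = 209.34.
∂Q_1/∂P_2 = -1.6.
ε = (∂Q_1/∂P_2)(P_2/Q_1) = -1.6000 × 20.1/209.34 ≈ -0.154.
%ΔQ_1 ≈ ε × %ΔP_2 = -0.154 × (14%) = -2.2%.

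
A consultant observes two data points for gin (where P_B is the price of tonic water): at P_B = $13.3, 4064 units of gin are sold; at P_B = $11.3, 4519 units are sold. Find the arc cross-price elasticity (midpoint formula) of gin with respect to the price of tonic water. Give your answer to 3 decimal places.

ΔQ_A = 4519 − 4064 = 455; ΔP_B = 11.3 − 13.3 = -2.
Midpoints: Q̄_A = 4291.5, P̄_B = 12.30.
ε = (ΔQ_A/Q̄_A)/(ΔP_B/P̄_B) = (455/4291.5)/(-2/12.30) ≈ -0.652.
ε < 0: gin and tonic water are complements.

-0.652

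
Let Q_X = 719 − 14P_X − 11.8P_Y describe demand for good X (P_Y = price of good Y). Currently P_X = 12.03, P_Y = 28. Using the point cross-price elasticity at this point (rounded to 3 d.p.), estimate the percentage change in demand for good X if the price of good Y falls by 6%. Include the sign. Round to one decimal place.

9.0%

At P_X = 12.03, P_Y = 28: Q_X = 220.18.
∂Q_X/∂P_Y = -11.8.
ε = (∂Q_X/∂P_Y)(P_Y/Q_X) = -11.8000 × 28/220.18 ≈ -1.501.
%ΔQ_X ≈ ε × %ΔP_Y = -1.501 × (-6%) = 9.0%.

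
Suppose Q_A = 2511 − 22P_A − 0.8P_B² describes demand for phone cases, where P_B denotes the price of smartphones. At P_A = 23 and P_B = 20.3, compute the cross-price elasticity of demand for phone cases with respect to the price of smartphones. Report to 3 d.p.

-0.394

At P_A = 23 and P_B = 20.3: Q_A = 1675.328.
∂Q_A/∂P_B = -1.6P_B = -1.6(20.3) = -32.4800.
ε = (∂Q_A/∂P_B)(P_B/Q_A) = -32.4800 × (20.3/1675.328) ≈ -0.394.
ε < 0: complements.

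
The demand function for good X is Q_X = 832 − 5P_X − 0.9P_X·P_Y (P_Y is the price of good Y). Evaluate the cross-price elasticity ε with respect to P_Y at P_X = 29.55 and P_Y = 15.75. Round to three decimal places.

-1.578

At P_X = 29.55 and P_Y = 15.75: Q_X = 265.379.
∂Q_X/∂P_Y = -0.9P_X = -0.9(29.55) = -26.5950.
ε = (∂Q_X/∂P_Y)(P_Y/Q_X) = -26.5950 × (15.75/265.379) ≈ -1.578.
ε < 0: complements.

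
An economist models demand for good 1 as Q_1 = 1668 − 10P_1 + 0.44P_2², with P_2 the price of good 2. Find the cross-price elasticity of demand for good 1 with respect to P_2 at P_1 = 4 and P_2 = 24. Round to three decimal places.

At P_1 = 4 and P_2 = 24: Q_1 = 1881.44.
∂Q_1/∂P_2 = 0.88P_2 = 0.88(24) = 21.1200.
ε = (∂Q_1/∂P_2)(P_2/Q_1) = 21.1200 × (24/1881.44) ≈ 0.269.
ε > 0: substitutes.

0.269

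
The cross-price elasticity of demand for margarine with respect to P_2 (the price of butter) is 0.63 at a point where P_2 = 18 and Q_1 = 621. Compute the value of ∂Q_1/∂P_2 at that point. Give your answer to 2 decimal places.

ε = (∂Q_1/∂P_2)·(P_2/Q_1) ⇒ ∂Q_1/∂P_2 = ε·Q_1/P_2 = 0.63 × 621/18 ≈ 21.74.

21.74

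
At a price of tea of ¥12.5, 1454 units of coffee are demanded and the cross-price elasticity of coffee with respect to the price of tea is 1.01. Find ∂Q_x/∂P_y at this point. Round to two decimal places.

ε = (∂Q_x/∂P_y)·(P_y/Q_x) ⇒ ∂Q_x/∂P_y = ε·Q_x/P_y = 1.01 × 1454/12.5 ≈ 117.48.

117.48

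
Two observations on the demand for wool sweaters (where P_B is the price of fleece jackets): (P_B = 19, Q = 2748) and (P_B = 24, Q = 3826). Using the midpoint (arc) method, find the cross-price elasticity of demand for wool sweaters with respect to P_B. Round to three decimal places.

1.410

ΔQ_A = 3826 − 2748 = 1078; ΔP_B = 24 − 19 = 5.
Midpoints: Q̄_A = 3287.0, P̄_B = 21.50.
ε = (ΔQ_A/Q̄_A)/(ΔP_B/P̄_B) = (1078/3287.0)/(5/21.50) ≈ 1.410.
ε > 0: wool sweaters and fleece jackets are substitutes.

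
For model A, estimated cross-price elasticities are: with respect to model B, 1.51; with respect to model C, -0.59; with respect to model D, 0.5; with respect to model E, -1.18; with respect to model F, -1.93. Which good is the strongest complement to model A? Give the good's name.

model F

Complements have ε < 0. The most negative value is -1.93 (model F).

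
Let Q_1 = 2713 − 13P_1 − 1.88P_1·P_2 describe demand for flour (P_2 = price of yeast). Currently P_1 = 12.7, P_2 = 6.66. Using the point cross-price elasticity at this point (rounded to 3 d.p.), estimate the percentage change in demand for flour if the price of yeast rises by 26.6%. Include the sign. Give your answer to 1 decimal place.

At P_1 = 12.7, P_2 = 6.66: Q_1 = 2388.886.
∂Q_1/∂P_2 = -1.88P_1 = -23.8760.
ε = (∂Q_1/∂P_2)(P_2/Q_1) = -23.8760 × 6.66/2388.886 ≈ -0.067.
%ΔQ_1 ≈ ε × %ΔP_2 = -0.067 × (26.6%) = -1.8%.

-1.8%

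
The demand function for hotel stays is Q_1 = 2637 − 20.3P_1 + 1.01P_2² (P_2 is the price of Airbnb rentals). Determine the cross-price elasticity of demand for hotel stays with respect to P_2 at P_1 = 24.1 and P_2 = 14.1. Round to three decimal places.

0.171

At P_1 = 24.1 and P_2 = 14.1: Q_1 = 2348.568.
∂Q_1/∂P_2 = 2.02P_2 = 2.02(14.1) = 28.4820.
ε = (∂Q_1/∂P_2)(P_2/Q_1) = 28.4820 × (14.1/2348.568) ≈ 0.171.
ε > 0: substitutes.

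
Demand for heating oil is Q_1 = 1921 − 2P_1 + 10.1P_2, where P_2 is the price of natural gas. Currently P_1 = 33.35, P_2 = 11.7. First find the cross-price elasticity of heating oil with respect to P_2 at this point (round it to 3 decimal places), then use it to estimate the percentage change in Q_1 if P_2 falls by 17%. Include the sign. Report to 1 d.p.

-1.0%

At P_1 = 33.35, P_2 = 11.7: Q_1 = 1972.47.
∂Q_1/∂P_2 = 10.1.
ε = (∂Q_1/∂P_2)(P_2/Q_1) = 10.1000 × 11.7/1972.47 ≈ 0.060.
%ΔQ_1 ≈ ε × %ΔP_2 = 0.060 × (-17%) = -1.0%.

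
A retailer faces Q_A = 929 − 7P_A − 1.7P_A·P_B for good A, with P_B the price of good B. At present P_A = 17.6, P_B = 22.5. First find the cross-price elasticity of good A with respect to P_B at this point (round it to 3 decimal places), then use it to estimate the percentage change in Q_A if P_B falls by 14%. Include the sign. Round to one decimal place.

71.1%

At P_A = 17.6, P_B = 22.5: Q_A = 132.6.
∂Q_A/∂P_B = -1.7P_A = -29.9200.
ε = (∂Q_A/∂P_B)(P_B/Q_A) = -29.9200 × 22.5/132.6 ≈ -5.077.
%ΔQ_A ≈ ε × %ΔP_B = -5.077 × (-14%) = 71.1%.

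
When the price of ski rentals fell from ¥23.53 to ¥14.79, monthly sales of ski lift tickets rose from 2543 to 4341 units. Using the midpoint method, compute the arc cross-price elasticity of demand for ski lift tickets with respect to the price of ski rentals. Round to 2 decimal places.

ΔQ_A = 4341 − 2543 = 1798; ΔP_B = 14.79 − 23.53 = -8.74.
Midpoints: Q̄_A = 3442.0, P̄_B = 19.16.
ε = (ΔQ_A/Q̄_A)/(ΔP_B/P̄_B) = (1798/3442.0)/(-8.74/19.16) ≈ -1.15.
ε < 0: ski lift tickets and ski rentals are complements.

-1.15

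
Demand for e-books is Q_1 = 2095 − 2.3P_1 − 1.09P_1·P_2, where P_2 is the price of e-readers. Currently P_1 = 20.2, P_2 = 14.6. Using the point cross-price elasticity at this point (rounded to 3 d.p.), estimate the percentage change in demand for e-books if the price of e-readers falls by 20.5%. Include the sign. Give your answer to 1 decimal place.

At P_1 = 20.2, P_2 = 14.6: Q_1 = 1727.077.
∂Q_1/∂P_2 = -1.09P_1 = -22.0180.
ε = (∂Q_1/∂P_2)(P_2/Q_1) = -22.0180 × 14.6/1727.077 ≈ -0.186.
%ΔQ_1 ≈ ε × %ΔP_2 = -0.186 × (-20.5%) = 3.8%.

3.8%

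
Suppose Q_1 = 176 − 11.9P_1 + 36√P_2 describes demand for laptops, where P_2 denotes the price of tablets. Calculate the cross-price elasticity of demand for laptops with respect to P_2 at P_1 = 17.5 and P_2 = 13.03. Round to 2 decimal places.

0.67

At P_1 = 17.5 and P_2 = 13.03: Q_1 = 97.700.
∂Q_1/∂P_2 = 36/(2√P_2) = 36/(2√13.03) = 4.9866.
ε = (∂Q_1/∂P_2)(P_2/Q_1) = 4.9866 × (13.03/97.700) ≈ 0.67.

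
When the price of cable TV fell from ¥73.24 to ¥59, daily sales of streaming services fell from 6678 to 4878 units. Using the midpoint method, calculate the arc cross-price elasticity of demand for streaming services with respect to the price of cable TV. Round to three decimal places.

ΔQ_A = 4878 − 6678 = -1800; ΔP_B = 59 − 73.24 = -14.24.
Midpoints: Q̄_A = 5778.0, P̄_B = 66.12.
ε = (ΔQ_A/Q̄_A)/(ΔP_B/P̄_B) = (-1800/5778.0)/(-14.24/66.12) ≈ 1.446.
ε > 0: streaming services and cable TV are substitutes.

1.446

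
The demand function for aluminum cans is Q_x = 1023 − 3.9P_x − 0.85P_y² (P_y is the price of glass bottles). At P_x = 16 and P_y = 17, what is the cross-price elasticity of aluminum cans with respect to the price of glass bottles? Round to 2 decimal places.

-0.69

At P_x = 16 and P_y = 17: Q_x = 714.95.
∂Q_x/∂P_y = -1.7P_y = -1.7(17) = -28.9000.
ε = (∂Q_x/∂P_y)(P_y/Q_x) = -28.9000 × (17/714.95) ≈ -0.69.
ε < 0: complements.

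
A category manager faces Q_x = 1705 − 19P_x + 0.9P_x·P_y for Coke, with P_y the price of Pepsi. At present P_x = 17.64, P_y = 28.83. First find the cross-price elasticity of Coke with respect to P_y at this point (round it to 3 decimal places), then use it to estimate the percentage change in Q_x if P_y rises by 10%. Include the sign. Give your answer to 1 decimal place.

2.5%

At P_x = 17.64, P_y = 28.83: Q_x = 1827.545.
∂Q_x/∂P_y = 0.9P_x = 15.8760.
ε = (∂Q_x/∂P_y)(P_y/Q_x) = 15.8760 × 28.83/1827.545 ≈ 0.250.
%ΔQ_x ≈ ε × %ΔP_y = 0.250 × (10%) = 2.5%.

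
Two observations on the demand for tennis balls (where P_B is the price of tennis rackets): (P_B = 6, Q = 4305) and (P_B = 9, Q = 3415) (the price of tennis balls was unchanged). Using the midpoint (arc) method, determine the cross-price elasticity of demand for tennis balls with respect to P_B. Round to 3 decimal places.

-0.576

ΔQ_A = 3415 − 4305 = -890; ΔP_B = 9 − 6 = 3.
Midpoints: Q̄_A = 3860.0, P̄_B = 7.50.
ε = (ΔQ_A/Q̄_A)/(ΔP_B/P̄_B) = (-890/3860.0)/(3/7.50) ≈ -0.576.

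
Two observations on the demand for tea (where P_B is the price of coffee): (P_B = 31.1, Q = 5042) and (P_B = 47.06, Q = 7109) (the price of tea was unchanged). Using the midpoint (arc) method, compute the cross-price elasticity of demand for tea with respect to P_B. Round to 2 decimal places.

0.83

ΔQ_A = 7109 − 5042 = 2067; ΔP_B = 47.06 − 31.1 = 15.96.
Midpoints: Q̄_A = 6075.5, P̄_B = 39.08.
ε = (ΔQ_A/Q̄_A)/(ΔP_B/P̄_B) = (2067/6075.5)/(15.96/39.08) ≈ 0.83.
ε > 0: tea and coffee are substitutes.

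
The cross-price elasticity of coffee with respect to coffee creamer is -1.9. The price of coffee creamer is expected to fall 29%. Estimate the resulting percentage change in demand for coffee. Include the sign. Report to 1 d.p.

55.1%

%ΔQ ≈ ε × %ΔP of coffee creamer = -1.9 × (-29%) = 55.1%.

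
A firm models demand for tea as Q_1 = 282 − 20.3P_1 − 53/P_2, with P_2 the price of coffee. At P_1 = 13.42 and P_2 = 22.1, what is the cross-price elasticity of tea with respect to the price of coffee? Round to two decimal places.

0.33

At P_1 = 13.42 and P_2 = 22.1: Q_1 = 7.176.
∂Q_1/∂P_2 = 53/P_2² = 0.1085.
ε = (∂Q_1/∂P_2)(P_2/Q_1) = 0.1085 × (22.1/7.176) ≈ 0.33.
ε > 0: substitutes.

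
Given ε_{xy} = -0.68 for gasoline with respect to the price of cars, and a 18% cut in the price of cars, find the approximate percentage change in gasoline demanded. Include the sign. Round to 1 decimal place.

%ΔQ ≈ ε × %ΔP of cars = -0.68 × (-18%) = 12.2%.

12.2%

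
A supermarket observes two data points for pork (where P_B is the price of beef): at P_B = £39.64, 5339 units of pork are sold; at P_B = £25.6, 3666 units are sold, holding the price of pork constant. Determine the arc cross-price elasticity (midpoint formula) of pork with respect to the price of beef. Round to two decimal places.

ΔQ_A = 3666 − 5339 = -1673; ΔP_B = 25.6 − 39.64 = -14.04.
Midpoints: Q̄_A = 4502.5, P̄_B = 32.62.
ε = (ΔQ_A/Q̄_A)/(ΔP_B/P̄_B) = (-1673/4502.5)/(-14.04/32.62) ≈ 0.86.

0.86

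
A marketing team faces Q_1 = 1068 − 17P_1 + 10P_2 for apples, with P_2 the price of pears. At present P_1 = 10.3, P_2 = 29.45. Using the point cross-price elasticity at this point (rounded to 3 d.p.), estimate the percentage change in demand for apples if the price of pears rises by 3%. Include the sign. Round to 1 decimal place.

At P_1 = 10.3, P_2 = 29.45: Q_1 = 1187.4.
∂Q_1/∂P_2 = 10.
ε = (∂Q_1/∂P_2)(P_2/Q_1) = 10.0000 × 29.45/1187.4 ≈ 0.248.
%ΔQ_1 ≈ ε × %ΔP_2 = 0.248 × (3%) = 0.7%.

0.7%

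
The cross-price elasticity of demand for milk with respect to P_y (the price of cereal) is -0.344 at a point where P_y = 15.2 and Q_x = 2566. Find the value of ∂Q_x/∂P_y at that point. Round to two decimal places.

ε = (∂Q_x/∂P_y)·(P_y/Q_x) ⇒ ∂Q_x/∂P_y = ε·Q_x/P_y = -0.344 × 2566/15.2 ≈ -58.07.

-58.07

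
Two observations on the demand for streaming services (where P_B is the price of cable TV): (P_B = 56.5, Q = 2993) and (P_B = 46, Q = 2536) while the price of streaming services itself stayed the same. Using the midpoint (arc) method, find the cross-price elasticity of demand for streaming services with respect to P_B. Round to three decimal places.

0.807

ΔQ_A = 2536 − 2993 = -457; ΔP_B = 46 − 56.5 = -10.5.
Midpoints: Q̄_A = 2764.5, P̄_B = 51.25.
ε = (ΔQ_A/Q̄_A)/(ΔP_B/P̄_B) = (-457/2764.5)/(-10.5/51.25) ≈ 0.807.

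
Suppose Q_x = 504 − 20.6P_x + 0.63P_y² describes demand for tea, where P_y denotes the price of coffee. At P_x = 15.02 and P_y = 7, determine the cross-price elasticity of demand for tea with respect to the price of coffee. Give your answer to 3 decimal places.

0.274

At P_x = 15.02 and P_y = 7: Q_x = 225.458.
∂Q_x/∂P_y = 1.26P_y = 1.26(7) = 8.8200.
ε = (∂Q_x/∂P_y)(P_y/Q_x) = 8.8200 × (7/225.458) ≈ 0.274.
ε > 0: substitutes.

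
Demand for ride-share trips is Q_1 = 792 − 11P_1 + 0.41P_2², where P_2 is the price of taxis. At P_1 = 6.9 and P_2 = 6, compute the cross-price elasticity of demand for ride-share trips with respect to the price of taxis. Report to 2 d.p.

0.04

At P_1 = 6.9 and P_2 = 6: Q_1 = 730.86.
∂Q_1/∂P_2 = 0.82P_2 = 0.82(6) = 4.9200.
ε = (∂Q_1/∂P_2)(P_2/Q_1) = 4.9200 × (6/730.86) ≈ 0.04.
ε > 0: substitutes.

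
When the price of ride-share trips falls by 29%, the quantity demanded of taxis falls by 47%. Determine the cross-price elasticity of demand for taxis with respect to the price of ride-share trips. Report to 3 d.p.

1.621

ε = (%ΔQ of taxis) / (%ΔP of ride-share trips) = (-47%) / (-29%) ≈ 1.621.
Positive cross-price elasticity: substitutes.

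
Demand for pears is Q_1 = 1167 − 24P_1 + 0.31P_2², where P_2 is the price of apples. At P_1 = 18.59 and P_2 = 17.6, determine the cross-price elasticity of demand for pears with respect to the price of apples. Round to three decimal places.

0.235

At P_1 = 18.59 and P_2 = 17.6: Q_1 = 816.866.
∂Q_1/∂P_2 = 0.62P_2 = 0.62(17.6) = 10.9120.
ε = (∂Q_1/∂P_2)(P_2/Q_1) = 10.9120 × (17.6/816.866) ≈ 0.235.
ε > 0: substitutes.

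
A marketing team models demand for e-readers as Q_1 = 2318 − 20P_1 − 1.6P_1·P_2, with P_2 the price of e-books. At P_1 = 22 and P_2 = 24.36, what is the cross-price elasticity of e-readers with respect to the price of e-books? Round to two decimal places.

At P_1 = 22 and P_2 = 24.36: Q_1 = 1020.528.
∂Q_1/∂P_2 = -1.6P_1 = -1.6(22) = -35.2000.
ε = (∂Q_1/∂P_2)(P_2/Q_1) = -35.2000 × (24.36/1020.528) ≈ -0.84.
ε < 0: complements.

-0.84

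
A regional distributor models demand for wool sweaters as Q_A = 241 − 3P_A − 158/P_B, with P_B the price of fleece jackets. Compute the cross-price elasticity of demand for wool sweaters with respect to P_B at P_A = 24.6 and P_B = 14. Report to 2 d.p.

At P_A = 24.6 and P_B = 14: Q_A = 155.914.
∂Q_A/∂P_B = 158/P_B² = 0.8061.
ε = (∂Q_A/∂P_B)(P_B/Q_A) = 0.8061 × (14/155.914) ≈ 0.07.

0.07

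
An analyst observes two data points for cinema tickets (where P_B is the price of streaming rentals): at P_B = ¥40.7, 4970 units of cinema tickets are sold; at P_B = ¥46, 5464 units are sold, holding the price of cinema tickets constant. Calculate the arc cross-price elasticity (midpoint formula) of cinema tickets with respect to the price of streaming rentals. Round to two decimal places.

ΔQ_A = 5464 − 4970 = 494; ΔP_B = 46 − 40.7 = 5.3.
Midpoints: Q̄_A = 5217.0, P̄_B = 43.35.
ε = (ΔQ_A/Q̄_A)/(ΔP_B/P̄_B) = (494/5217.0)/(5.3/43.35) ≈ 0.77.
ε > 0: cinema tickets and streaming rentals are substitutes.

0.77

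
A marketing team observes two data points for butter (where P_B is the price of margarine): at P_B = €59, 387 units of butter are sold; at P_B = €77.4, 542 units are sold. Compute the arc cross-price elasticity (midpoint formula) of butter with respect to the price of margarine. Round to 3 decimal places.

ΔQ_A = 542 − 387 = 155; ΔP_B = 77.4 − 59 = 18.4.
Midpoints: Q̄_A = 464.5, P̄_B = 68.20.
ε = (ΔQ_A/Q̄_A)/(ΔP_B/P̄_B) = (155/464.5)/(18.4/68.20) ≈ 1.237.
ε > 0: butter and margarine are substitutes.

1.237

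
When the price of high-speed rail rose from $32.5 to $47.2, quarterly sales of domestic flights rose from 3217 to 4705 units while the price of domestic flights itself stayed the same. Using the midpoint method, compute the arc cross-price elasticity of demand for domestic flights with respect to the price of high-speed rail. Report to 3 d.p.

ΔQ_A = 4705 − 3217 = 1488; ΔP_B = 47.2 − 32.5 = 14.7.
Midpoints: Q̄_A = 3961.0, P̄_B = 39.85.
ε = (ΔQ_A/Q̄_A)/(ΔP_B/P̄_B) = (1488/3961.0)/(14.7/39.85) ≈ 1.018.

1.018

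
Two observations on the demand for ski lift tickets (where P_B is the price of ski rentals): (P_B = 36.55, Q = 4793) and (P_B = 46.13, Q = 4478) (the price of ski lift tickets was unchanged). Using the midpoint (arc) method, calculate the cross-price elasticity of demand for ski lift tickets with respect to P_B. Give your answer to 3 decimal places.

-0.293

ΔQ_A = 4478 − 4793 = -315; ΔP_B = 46.13 − 36.55 = 9.58.
Midpoints: Q̄_A = 4635.5, P̄_B = 41.34.
ε = (ΔQ_A/Q̄_A)/(ΔP_B/P̄_B) = (-315/4635.5)/(9.58/41.34) ≈ -0.293.
ε < 0: ski lift tickets and ski rentals are complements.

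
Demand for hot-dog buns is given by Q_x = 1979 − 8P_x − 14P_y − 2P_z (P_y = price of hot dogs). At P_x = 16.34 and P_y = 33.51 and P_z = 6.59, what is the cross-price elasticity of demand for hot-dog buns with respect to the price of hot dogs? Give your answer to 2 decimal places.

At P_x = 16.34 and P_y = 33.51 and P_z = 6.59: Q_x = 1365.96.
∂Q_x/∂P_y = -14.
ε = (∂Q_x/∂P_y)(P_y/Q_x) = -14 × (33.51/1365.96) ≈ -0.34.

-0.34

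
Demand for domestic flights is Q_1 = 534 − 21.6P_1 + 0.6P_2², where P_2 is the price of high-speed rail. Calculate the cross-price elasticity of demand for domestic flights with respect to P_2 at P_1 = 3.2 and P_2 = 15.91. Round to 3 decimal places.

At P_1 = 3.2 and P_2 = 15.91: Q_1 = 616.757.
∂Q_1/∂P_2 = 1.2P_2 = 1.2(15.91) = 19.0920.
ε = (∂Q_1/∂P_2)(P_2/Q_1) = 19.0920 × (15.91/616.757) ≈ 0.493.
ε > 0: substitutes.

0.493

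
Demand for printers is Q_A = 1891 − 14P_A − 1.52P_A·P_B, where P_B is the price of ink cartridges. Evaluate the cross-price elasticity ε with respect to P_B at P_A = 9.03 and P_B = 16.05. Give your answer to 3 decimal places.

-0.143

At P_A = 9.03 and P_B = 16.05: Q_A = 1544.284.
∂Q_A/∂P_B = -1.52P_A = -1.52(9.03) = -13.7256.
ε = (∂Q_A/∂P_B)(P_B/Q_A) = -13.7256 × (16.05/1544.284) ≈ -0.143.
ε < 0: complements.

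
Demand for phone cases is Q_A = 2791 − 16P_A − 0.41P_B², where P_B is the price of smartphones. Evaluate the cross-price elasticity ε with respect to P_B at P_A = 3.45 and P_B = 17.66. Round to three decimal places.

At P_A = 3.45 and P_B = 17.66: Q_A = 2607.931.
∂Q_A/∂P_B = -0.82P_B = -0.82(17.66) = -14.4812.
ε = (∂Q_A/∂P_B)(P_B/Q_A) = -14.4812 × (17.66/2607.931) ≈ -0.098.

-0.098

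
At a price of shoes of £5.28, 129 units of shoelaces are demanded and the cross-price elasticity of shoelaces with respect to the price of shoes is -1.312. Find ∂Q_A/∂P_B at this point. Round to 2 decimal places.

-32.05

ε = (∂Q_A/∂P_B)·(P_B/Q_A) ⇒ ∂Q_A/∂P_B = ε·Q_A/P_B = -1.312 × 129/5.28 ≈ -32.05.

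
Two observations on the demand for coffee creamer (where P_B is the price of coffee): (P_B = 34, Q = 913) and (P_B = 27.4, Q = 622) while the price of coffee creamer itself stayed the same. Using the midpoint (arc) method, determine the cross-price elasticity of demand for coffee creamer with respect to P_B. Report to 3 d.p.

ΔQ_A = 622 − 913 = -291; ΔP_B = 27.4 − 34 = -6.6.
Midpoints: Q̄_A = 767.5, P̄_B = 30.70.
ε = (ΔQ_A/Q̄_A)/(ΔP_B/P̄_B) = (-291/767.5)/(-6.6/30.70) ≈ 1.764.
ε > 0: coffee creamer and coffee are substitutes.

1.764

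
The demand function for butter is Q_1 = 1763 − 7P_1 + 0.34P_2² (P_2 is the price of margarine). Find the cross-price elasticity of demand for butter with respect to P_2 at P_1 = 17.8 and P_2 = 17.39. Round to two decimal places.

At P_1 = 17.8 and P_2 = 17.39: Q_1 = 1741.220.
∂Q_1/∂P_2 = 0.68P_2 = 0.68(17.39) = 11.8252.
ε = (∂Q_1/∂P_2)(P_2/Q_1) = 11.8252 × (17.39/1741.220) ≈ 0.12.

0.12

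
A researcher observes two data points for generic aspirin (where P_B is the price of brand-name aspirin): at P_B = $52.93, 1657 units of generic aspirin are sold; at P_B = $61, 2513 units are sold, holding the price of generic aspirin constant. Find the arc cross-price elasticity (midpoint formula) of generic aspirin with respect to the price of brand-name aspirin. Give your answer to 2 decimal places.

2.90

ΔQ_A = 2513 − 1657 = 856; ΔP_B = 61 − 52.93 = 8.07.
Midpoints: Q̄_A = 2085.0, P̄_B = 56.97.
ε = (ΔQ_A/Q̄_A)/(ΔP_B/P̄_B) = (856/2085.0)/(8.07/56.97) ≈ 2.90.
ε > 0: generic aspirin and brand-name aspirin are substitutes.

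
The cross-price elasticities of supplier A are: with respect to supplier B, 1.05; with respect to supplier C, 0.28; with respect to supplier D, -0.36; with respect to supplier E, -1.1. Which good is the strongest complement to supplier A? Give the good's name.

Complements have ε < 0. The most negative value is -1.1 (supplier E).

supplier E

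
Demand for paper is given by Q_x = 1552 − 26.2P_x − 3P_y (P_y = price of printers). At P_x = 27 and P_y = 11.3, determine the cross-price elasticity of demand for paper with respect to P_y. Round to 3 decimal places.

-0.042

At P_x = 27 and P_y = 11.3: Q_x = 810.7.
∂Q_x/∂P_y = -3.
ε = (∂Q_x/∂P_y)(P_y/Q_x) = -3 × (11.3/810.7) ≈ -0.042.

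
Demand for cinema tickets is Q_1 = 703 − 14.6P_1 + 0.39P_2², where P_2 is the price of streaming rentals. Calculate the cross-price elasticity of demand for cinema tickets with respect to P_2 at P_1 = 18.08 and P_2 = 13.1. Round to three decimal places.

0.265

At P_1 = 18.08 and P_2 = 13.1: Q_1 = 505.960.
∂Q_1/∂P_2 = 0.78P_2 = 0.78(13.1) = 10.2180.
ε = (∂Q_1/∂P_2)(P_2/Q_1) = 10.2180 × (13.1/505.960) ≈ 0.265.
ε > 0: substitutes.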